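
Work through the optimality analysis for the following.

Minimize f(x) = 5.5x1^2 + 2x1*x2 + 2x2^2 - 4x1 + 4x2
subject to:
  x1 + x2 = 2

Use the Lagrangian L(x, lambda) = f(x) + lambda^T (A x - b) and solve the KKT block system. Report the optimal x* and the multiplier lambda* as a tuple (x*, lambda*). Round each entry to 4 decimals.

Form the Lagrangian:
  L(x, lambda) = (1/2) x^T Q x + c^T x + lambda^T (A x - b)
Stationarity (grad_x L = 0): Q x + c + A^T lambda = 0.
Primal feasibility: A x = b.

This gives the KKT block system:
  [ Q   A^T ] [ x     ]   [-c ]
  [ A    0  ] [ lambda ] = [ b ]

Solving the linear system:
  x*      = (1.0909, 0.9091)
  lambda* = (-9.8182)
  f(x*)   = 9.4545

x* = (1.0909, 0.9091), lambda* = (-9.8182)


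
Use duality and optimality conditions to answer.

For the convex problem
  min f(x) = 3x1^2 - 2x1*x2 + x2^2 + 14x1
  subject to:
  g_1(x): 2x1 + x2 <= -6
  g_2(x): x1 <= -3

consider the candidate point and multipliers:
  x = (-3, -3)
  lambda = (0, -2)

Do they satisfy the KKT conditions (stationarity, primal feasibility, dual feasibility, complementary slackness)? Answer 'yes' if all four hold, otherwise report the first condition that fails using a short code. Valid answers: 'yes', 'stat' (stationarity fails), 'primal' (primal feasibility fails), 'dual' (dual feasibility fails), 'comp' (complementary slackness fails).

Gradient of f: grad f(x) = Q x + c = (2, 0)
Constraint values g_i(x) = a_i^T x - b_i:
  g_1((-3, -3)) = -3
  g_2((-3, -3)) = 0
Stationarity residual: grad f(x) + sum_i lambda_i a_i = (0, 0)
  -> stationarity OK
Primal feasibility (all g_i <= 0): OK
Dual feasibility (all lambda_i >= 0): FAILS
Complementary slackness (lambda_i * g_i(x) = 0 for all i): OK

Verdict: the first failing condition is dual_feasibility -> dual.

dual


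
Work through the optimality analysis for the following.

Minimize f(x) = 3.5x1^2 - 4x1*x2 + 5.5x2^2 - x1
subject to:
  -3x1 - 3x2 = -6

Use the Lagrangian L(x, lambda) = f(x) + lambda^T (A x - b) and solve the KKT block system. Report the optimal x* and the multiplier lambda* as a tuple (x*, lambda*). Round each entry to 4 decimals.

Form the Lagrangian:
  L(x, lambda) = (1/2) x^T Q x + c^T x + lambda^T (A x - b)
Stationarity (grad_x L = 0): Q x + c + A^T lambda = 0.
Primal feasibility: A x = b.

This gives the KKT block system:
  [ Q   A^T ] [ x     ]   [-c ]
  [ A    0  ] [ lambda ] = [ b ]

Solving the linear system:
  x*      = (1.1923, 0.8077)
  lambda* = (1.3718)
  f(x*)   = 3.5192

x* = (1.1923, 0.8077), lambda* = (1.3718)


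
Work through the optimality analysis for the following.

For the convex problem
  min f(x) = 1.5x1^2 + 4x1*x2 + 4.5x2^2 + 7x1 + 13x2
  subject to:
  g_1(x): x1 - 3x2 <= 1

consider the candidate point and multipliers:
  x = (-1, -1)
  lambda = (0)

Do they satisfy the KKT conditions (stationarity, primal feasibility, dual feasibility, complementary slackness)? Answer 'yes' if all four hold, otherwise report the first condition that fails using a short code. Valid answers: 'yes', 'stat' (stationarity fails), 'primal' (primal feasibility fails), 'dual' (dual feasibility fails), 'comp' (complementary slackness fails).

Gradient of f: grad f(x) = Q x + c = (0, 0)
Constraint values g_i(x) = a_i^T x - b_i:
  g_1((-1, -1)) = 1
Stationarity residual: grad f(x) + sum_i lambda_i a_i = (0, 0)
  -> stationarity OK
Primal feasibility (all g_i <= 0): FAILS
Dual feasibility (all lambda_i >= 0): OK
Complementary slackness (lambda_i * g_i(x) = 0 for all i): OK

Verdict: the first failing condition is primal_feasibility -> primal.

primal


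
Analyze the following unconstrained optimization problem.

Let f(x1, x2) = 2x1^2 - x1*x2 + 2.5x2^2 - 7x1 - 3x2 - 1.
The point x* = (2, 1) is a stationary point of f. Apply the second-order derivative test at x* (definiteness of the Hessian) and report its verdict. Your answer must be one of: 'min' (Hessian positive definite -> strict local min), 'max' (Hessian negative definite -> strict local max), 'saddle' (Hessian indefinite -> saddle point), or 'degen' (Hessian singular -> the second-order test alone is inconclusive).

Compute the Hessian H = grad^2 f:
  H = [[4, -1], [-1, 5]]
Verify stationarity: grad f(x*) = H x* + g = (0, 0).
Eigenvalues of H: 3.382, 5.618.
Both eigenvalues > 0, so H is positive definite -> x* is a strict local min.

min


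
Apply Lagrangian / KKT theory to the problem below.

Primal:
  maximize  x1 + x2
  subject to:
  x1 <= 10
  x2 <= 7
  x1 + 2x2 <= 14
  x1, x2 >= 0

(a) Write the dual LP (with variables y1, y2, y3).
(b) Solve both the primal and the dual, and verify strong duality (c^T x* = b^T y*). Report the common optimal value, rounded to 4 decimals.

The standard primal-dual pair for 'max c^T x s.t. A x <= b, x >= 0' is:
  Dual:  min b^T y  s.t.  A^T y >= c,  y >= 0.

So the dual LP is:
  minimize  10y1 + 7y2 + 14y3
  subject to:
    y1 + y3 >= 1
    y2 + 2y3 >= 1
    y1, y2, y3 >= 0

Solving the primal: x* = (10, 2).
  primal value c^T x* = 12.
Solving the dual: y* = (0.5, 0, 0.5).
  dual value b^T y* = 12.
Strong duality: c^T x* = b^T y*. Confirmed.

12


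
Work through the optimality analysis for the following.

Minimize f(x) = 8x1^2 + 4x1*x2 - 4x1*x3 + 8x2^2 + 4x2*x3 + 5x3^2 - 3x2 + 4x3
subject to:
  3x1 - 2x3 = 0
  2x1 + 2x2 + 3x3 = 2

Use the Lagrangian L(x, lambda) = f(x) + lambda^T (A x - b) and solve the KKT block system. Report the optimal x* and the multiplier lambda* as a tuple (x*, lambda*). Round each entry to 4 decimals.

Form the Lagrangian:
  L(x, lambda) = (1/2) x^T Q x + c^T x + lambda^T (A x - b)
Stationarity (grad_x L = 0): Q x + c + A^T lambda = 0.
Primal feasibility: A x = b.

This gives the KKT block system:
  [ Q   A^T ] [ x     ]   [-c ]
  [ A    0  ] [ lambda ] = [ b ]

Solving the linear system:
  x*      = (0.2011, 0.3463, 0.3017)
  lambda* = (0.3851, -2.2759)
  f(x*)   = 2.3599

x* = (0.2011, 0.3463, 0.3017), lambda* = (0.3851, -2.2759)


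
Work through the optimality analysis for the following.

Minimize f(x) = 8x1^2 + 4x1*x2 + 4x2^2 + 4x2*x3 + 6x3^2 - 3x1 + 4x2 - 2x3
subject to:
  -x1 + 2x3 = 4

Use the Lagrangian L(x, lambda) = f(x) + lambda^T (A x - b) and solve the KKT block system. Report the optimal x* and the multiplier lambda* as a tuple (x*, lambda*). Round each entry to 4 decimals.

Form the Lagrangian:
  L(x, lambda) = (1/2) x^T Q x + c^T x + lambda^T (A x - b)
Stationarity (grad_x L = 0): Q x + c + A^T lambda = 0.
Primal feasibility: A x = b.

This gives the KKT block system:
  [ Q   A^T ] [ x     ]   [-c ]
  [ A    0  ] [ lambda ] = [ b ]

Solving the linear system:
  x*      = (0.069, -1.5517, 2.0345)
  lambda* = (-8.1034)
  f(x*)   = 10.9655

x* = (0.069, -1.5517, 2.0345), lambda* = (-8.1034)


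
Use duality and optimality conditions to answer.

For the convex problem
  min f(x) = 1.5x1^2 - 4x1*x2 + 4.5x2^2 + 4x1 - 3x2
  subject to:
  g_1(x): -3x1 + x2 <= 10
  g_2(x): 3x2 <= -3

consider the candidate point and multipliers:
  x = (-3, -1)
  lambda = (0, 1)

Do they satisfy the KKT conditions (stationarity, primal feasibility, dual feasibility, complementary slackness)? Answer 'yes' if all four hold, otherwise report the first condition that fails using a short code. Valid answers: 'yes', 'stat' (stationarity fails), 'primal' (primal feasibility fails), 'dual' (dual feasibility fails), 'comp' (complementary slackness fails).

Gradient of f: grad f(x) = Q x + c = (-1, 0)
Constraint values g_i(x) = a_i^T x - b_i:
  g_1((-3, -1)) = -2
  g_2((-3, -1)) = 0
Stationarity residual: grad f(x) + sum_i lambda_i a_i = (-1, 3)
  -> stationarity FAILS
Primal feasibility (all g_i <= 0): OK
Dual feasibility (all lambda_i >= 0): OK
Complementary slackness (lambda_i * g_i(x) = 0 for all i): OK

Verdict: the first failing condition is stationarity -> stat.

stat


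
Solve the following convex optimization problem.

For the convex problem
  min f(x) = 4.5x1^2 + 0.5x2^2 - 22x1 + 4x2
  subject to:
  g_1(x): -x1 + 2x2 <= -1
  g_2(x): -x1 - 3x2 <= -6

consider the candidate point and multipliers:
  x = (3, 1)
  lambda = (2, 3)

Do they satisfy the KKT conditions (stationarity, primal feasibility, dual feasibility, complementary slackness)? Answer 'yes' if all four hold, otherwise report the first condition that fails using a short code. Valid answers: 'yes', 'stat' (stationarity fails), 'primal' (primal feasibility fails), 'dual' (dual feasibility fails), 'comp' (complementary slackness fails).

Gradient of f: grad f(x) = Q x + c = (5, 5)
Constraint values g_i(x) = a_i^T x - b_i:
  g_1((3, 1)) = 0
  g_2((3, 1)) = 0
Stationarity residual: grad f(x) + sum_i lambda_i a_i = (0, 0)
  -> stationarity OK
Primal feasibility (all g_i <= 0): OK
Dual feasibility (all lambda_i >= 0): OK
Complementary slackness (lambda_i * g_i(x) = 0 for all i): OK

Verdict: yes, KKT holds.

yes


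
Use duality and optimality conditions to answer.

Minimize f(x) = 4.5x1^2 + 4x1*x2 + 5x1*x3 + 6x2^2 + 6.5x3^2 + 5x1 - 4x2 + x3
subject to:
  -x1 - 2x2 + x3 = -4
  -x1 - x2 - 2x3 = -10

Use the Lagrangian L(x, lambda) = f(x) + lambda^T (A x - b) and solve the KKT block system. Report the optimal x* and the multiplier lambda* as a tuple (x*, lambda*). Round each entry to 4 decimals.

Form the Lagrangian:
  L(x, lambda) = (1/2) x^T Q x + c^T x + lambda^T (A x - b)
Stationarity (grad_x L = 0): Q x + c + A^T lambda = 0.
Primal feasibility: A x = b.

This gives the KKT block system:
  [ Q   A^T ] [ x     ]   [-c ]
  [ A    0  ] [ lambda ] = [ b ]

Solving the linear system:
  x*      = (-0.4773, 3.8864, 3.2955)
  lambda* = (8, 24.7273)
  f(x*)   = 132.3182

x* = (-0.4773, 3.8864, 3.2955), lambda* = (8, 24.7273)


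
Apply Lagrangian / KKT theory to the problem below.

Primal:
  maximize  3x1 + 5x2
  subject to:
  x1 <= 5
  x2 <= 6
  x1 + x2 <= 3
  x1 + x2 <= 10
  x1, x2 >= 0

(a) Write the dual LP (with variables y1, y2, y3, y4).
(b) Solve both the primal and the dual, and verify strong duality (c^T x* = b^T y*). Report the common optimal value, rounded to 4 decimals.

The standard primal-dual pair for 'max c^T x s.t. A x <= b, x >= 0' is:
  Dual:  min b^T y  s.t.  A^T y >= c,  y >= 0.

So the dual LP is:
  minimize  5y1 + 6y2 + 3y3 + 10y4
  subject to:
    y1 + y3 + y4 >= 3
    y2 + y3 + y4 >= 5
    y1, y2, y3, y4 >= 0

Solving the primal: x* = (0, 3).
  primal value c^T x* = 15.
Solving the dual: y* = (0, 0, 5, 0).
  dual value b^T y* = 15.
Strong duality: c^T x* = b^T y*. Confirmed.

15


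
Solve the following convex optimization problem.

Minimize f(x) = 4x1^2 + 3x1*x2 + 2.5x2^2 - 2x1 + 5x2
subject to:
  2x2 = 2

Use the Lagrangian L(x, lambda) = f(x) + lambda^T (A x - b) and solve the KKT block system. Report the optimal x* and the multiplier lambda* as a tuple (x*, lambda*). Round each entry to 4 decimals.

Form the Lagrangian:
  L(x, lambda) = (1/2) x^T Q x + c^T x + lambda^T (A x - b)
Stationarity (grad_x L = 0): Q x + c + A^T lambda = 0.
Primal feasibility: A x = b.

This gives the KKT block system:
  [ Q   A^T ] [ x     ]   [-c ]
  [ A    0  ] [ lambda ] = [ b ]

Solving the linear system:
  x*      = (-0.125, 1)
  lambda* = (-4.8125)
  f(x*)   = 7.4375

x* = (-0.125, 1), lambda* = (-4.8125)


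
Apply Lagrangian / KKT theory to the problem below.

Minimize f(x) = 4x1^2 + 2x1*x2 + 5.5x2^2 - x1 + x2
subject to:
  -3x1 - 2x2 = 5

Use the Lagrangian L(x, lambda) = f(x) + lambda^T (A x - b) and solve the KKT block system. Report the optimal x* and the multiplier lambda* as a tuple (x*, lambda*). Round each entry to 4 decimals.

Form the Lagrangian:
  L(x, lambda) = (1/2) x^T Q x + c^T x + lambda^T (A x - b)
Stationarity (grad_x L = 0): Q x + c + A^T lambda = 0.
Primal feasibility: A x = b.

This gives the KKT block system:
  [ Q   A^T ] [ x     ]   [-c ]
  [ A    0  ] [ lambda ] = [ b ]

Solving the linear system:
  x*      = (-1.2617, -0.6075)
  lambda* = (-4.1028)
  f(x*)   = 10.5841

x* = (-1.2617, -0.6075), lambda* = (-4.1028)


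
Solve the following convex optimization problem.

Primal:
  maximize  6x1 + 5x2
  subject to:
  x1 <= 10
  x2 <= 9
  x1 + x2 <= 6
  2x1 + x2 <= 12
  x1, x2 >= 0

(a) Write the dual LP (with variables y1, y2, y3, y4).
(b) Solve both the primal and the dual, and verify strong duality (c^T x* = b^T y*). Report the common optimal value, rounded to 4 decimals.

The standard primal-dual pair for 'max c^T x s.t. A x <= b, x >= 0' is:
  Dual:  min b^T y  s.t.  A^T y >= c,  y >= 0.

So the dual LP is:
  minimize  10y1 + 9y2 + 6y3 + 12y4
  subject to:
    y1 + y3 + 2y4 >= 6
    y2 + y3 + y4 >= 5
    y1, y2, y3, y4 >= 0

Solving the primal: x* = (6, 0).
  primal value c^T x* = 36.
Solving the dual: y* = (0, 0, 4, 1).
  dual value b^T y* = 36.
Strong duality: c^T x* = b^T y*. Confirmed.

36


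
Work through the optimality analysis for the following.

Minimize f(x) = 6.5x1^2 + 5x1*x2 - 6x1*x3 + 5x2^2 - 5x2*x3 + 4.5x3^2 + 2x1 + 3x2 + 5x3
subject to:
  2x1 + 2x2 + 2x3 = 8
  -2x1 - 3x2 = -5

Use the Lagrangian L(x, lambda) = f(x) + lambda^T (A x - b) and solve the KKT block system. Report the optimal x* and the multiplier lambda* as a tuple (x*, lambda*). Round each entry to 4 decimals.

Form the Lagrangian:
  L(x, lambda) = (1/2) x^T Q x + c^T x + lambda^T (A x - b)
Stationarity (grad_x L = 0): Q x + c + A^T lambda = 0.
Primal feasibility: A x = b.

This gives the KKT block system:
  [ Q   A^T ] [ x     ]   [-c ]
  [ A    0  ] [ lambda ] = [ b ]

Solving the linear system:
  x*      = (1.0984, 0.9344, 1.9672)
  lambda* = (-5.7213, -1.1475)
  f(x*)   = 27.4344

x* = (1.0984, 0.9344, 1.9672), lambda* = (-5.7213, -1.1475)


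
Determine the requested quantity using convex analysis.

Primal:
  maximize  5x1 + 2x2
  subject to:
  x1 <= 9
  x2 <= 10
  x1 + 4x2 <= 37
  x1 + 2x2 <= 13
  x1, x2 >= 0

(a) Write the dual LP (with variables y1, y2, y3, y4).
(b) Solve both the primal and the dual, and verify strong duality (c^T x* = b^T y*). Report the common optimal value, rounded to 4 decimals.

The standard primal-dual pair for 'max c^T x s.t. A x <= b, x >= 0' is:
  Dual:  min b^T y  s.t.  A^T y >= c,  y >= 0.

So the dual LP is:
  minimize  9y1 + 10y2 + 37y3 + 13y4
  subject to:
    y1 + y3 + y4 >= 5
    y2 + 4y3 + 2y4 >= 2
    y1, y2, y3, y4 >= 0

Solving the primal: x* = (9, 2).
  primal value c^T x* = 49.
Solving the dual: y* = (4, 0, 0, 1).
  dual value b^T y* = 49.
Strong duality: c^T x* = b^T y*. Confirmed.

49


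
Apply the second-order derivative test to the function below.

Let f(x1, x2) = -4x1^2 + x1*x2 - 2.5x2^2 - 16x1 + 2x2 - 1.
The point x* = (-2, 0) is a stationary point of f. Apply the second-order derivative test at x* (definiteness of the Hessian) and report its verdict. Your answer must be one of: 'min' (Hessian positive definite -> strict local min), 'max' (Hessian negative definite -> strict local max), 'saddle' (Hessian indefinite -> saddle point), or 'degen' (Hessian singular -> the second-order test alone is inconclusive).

Compute the Hessian H = grad^2 f:
  H = [[-8, 1], [1, -5]]
Verify stationarity: grad f(x*) = H x* + g = (0, 0).
Eigenvalues of H: -8.3028, -4.6972.
Both eigenvalues < 0, so H is negative definite -> x* is a strict local max.

max


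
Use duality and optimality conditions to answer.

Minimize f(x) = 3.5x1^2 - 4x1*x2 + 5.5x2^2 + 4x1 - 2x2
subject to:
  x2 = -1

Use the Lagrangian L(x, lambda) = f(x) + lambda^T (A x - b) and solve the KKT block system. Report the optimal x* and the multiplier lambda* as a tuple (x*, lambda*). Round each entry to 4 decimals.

Form the Lagrangian:
  L(x, lambda) = (1/2) x^T Q x + c^T x + lambda^T (A x - b)
Stationarity (grad_x L = 0): Q x + c + A^T lambda = 0.
Primal feasibility: A x = b.

This gives the KKT block system:
  [ Q   A^T ] [ x     ]   [-c ]
  [ A    0  ] [ lambda ] = [ b ]

Solving the linear system:
  x*      = (-1.1429, -1)
  lambda* = (8.4286)
  f(x*)   = 2.9286

x* = (-1.1429, -1), lambda* = (8.4286)


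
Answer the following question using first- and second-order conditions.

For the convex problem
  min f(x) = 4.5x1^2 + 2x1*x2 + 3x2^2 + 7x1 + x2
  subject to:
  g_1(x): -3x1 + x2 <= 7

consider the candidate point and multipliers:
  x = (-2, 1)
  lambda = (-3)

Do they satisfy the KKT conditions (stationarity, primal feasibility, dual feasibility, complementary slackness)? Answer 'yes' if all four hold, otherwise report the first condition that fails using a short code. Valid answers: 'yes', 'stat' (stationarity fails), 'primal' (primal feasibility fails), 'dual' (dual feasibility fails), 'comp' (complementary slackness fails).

Gradient of f: grad f(x) = Q x + c = (-9, 3)
Constraint values g_i(x) = a_i^T x - b_i:
  g_1((-2, 1)) = 0
Stationarity residual: grad f(x) + sum_i lambda_i a_i = (0, 0)
  -> stationarity OK
Primal feasibility (all g_i <= 0): OK
Dual feasibility (all lambda_i >= 0): FAILS
Complementary slackness (lambda_i * g_i(x) = 0 for all i): OK

Verdict: the first failing condition is dual_feasibility -> dual.

dual


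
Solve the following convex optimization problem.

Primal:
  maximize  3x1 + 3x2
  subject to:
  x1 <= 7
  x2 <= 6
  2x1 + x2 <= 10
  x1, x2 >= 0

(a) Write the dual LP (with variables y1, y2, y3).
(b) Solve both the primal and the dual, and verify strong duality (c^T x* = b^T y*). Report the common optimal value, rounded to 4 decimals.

The standard primal-dual pair for 'max c^T x s.t. A x <= b, x >= 0' is:
  Dual:  min b^T y  s.t.  A^T y >= c,  y >= 0.

So the dual LP is:
  minimize  7y1 + 6y2 + 10y3
  subject to:
    y1 + 2y3 >= 3
    y2 + y3 >= 3
    y1, y2, y3 >= 0

Solving the primal: x* = (2, 6).
  primal value c^T x* = 24.
Solving the dual: y* = (0, 1.5, 1.5).
  dual value b^T y* = 24.
Strong duality: c^T x* = b^T y*. Confirmed.

24


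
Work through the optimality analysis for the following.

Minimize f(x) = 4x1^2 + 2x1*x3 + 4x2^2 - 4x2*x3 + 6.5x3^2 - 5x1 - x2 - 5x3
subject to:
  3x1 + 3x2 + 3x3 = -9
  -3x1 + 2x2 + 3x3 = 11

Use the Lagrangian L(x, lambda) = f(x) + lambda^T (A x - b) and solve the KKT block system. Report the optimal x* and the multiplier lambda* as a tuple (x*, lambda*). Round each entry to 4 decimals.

Form the Lagrangian:
  L(x, lambda) = (1/2) x^T Q x + c^T x + lambda^T (A x - b)
Stationarity (grad_x L = 0): Q x + c + A^T lambda = 0.
Primal feasibility: A x = b.

This gives the KKT block system:
  [ Q   A^T ] [ x     ]   [-c ]
  [ A    0  ] [ lambda ] = [ b ]

Solving the linear system:
  x*      = (-3.2724, -0.3655, 0.6379)
  lambda* = (5.2823, -4.6856)
  f(x*)   = 56.3099

x* = (-3.2724, -0.3655, 0.6379), lambda* = (5.2823, -4.6856)


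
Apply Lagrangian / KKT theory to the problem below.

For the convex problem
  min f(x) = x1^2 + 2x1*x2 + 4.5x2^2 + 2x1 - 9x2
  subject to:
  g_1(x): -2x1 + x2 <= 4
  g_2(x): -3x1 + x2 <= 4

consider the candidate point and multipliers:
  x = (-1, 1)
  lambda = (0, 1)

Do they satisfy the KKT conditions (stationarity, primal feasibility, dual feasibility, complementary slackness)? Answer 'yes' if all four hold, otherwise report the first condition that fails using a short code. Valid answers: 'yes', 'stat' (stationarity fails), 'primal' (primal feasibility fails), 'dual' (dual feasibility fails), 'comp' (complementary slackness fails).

Gradient of f: grad f(x) = Q x + c = (2, -2)
Constraint values g_i(x) = a_i^T x - b_i:
  g_1((-1, 1)) = -1
  g_2((-1, 1)) = 0
Stationarity residual: grad f(x) + sum_i lambda_i a_i = (-1, -1)
  -> stationarity FAILS
Primal feasibility (all g_i <= 0): OK
Dual feasibility (all lambda_i >= 0): OK
Complementary slackness (lambda_i * g_i(x) = 0 for all i): OK

Verdict: the first failing condition is stationarity -> stat.

stat


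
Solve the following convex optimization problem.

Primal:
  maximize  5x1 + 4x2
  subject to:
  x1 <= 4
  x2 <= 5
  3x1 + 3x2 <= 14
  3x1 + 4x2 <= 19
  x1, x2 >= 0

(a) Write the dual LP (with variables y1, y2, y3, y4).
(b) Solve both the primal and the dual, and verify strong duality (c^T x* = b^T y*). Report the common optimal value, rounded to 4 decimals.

The standard primal-dual pair for 'max c^T x s.t. A x <= b, x >= 0' is:
  Dual:  min b^T y  s.t.  A^T y >= c,  y >= 0.

So the dual LP is:
  minimize  4y1 + 5y2 + 14y3 + 19y4
  subject to:
    y1 + 3y3 + 3y4 >= 5
    y2 + 3y3 + 4y4 >= 4
    y1, y2, y3, y4 >= 0

Solving the primal: x* = (4, 0.6667).
  primal value c^T x* = 22.6667.
Solving the dual: y* = (1, 0, 1.3333, 0).
  dual value b^T y* = 22.6667.
Strong duality: c^T x* = b^T y*. Confirmed.

22.6667


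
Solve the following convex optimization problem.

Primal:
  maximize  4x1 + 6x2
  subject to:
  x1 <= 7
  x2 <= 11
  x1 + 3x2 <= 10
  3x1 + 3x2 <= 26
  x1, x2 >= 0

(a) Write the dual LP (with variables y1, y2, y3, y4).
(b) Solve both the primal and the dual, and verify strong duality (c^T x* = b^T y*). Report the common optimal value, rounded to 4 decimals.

The standard primal-dual pair for 'max c^T x s.t. A x <= b, x >= 0' is:
  Dual:  min b^T y  s.t.  A^T y >= c,  y >= 0.

So the dual LP is:
  minimize  7y1 + 11y2 + 10y3 + 26y4
  subject to:
    y1 + y3 + 3y4 >= 4
    y2 + 3y3 + 3y4 >= 6
    y1, y2, y3, y4 >= 0

Solving the primal: x* = (7, 1).
  primal value c^T x* = 34.
Solving the dual: y* = (2, 0, 2, 0).
  dual value b^T y* = 34.
Strong duality: c^T x* = b^T y*. Confirmed.

34


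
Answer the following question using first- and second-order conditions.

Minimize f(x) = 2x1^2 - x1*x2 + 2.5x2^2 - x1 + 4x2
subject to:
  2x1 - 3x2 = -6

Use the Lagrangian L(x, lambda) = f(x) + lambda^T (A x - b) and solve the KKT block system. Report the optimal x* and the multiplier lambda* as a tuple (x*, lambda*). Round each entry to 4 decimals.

Form the Lagrangian:
  L(x, lambda) = (1/2) x^T Q x + c^T x + lambda^T (A x - b)
Stationarity (grad_x L = 0): Q x + c + A^T lambda = 0.
Primal feasibility: A x = b.

This gives the KKT block system:
  [ Q   A^T ] [ x     ]   [-c ]
  [ A    0  ] [ lambda ] = [ b ]

Solving the linear system:
  x*      = (-1.2955, 1.1364)
  lambda* = (3.6591)
  f(x*)   = 13.8977

x* = (-1.2955, 1.1364), lambda* = (3.6591)


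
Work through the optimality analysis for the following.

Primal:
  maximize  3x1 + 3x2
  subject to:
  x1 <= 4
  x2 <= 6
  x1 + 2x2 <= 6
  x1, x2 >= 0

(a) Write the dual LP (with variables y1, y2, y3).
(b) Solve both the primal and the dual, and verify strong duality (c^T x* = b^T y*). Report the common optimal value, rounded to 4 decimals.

The standard primal-dual pair for 'max c^T x s.t. A x <= b, x >= 0' is:
  Dual:  min b^T y  s.t.  A^T y >= c,  y >= 0.

So the dual LP is:
  minimize  4y1 + 6y2 + 6y3
  subject to:
    y1 + y3 >= 3
    y2 + 2y3 >= 3
    y1, y2, y3 >= 0

Solving the primal: x* = (4, 1).
  primal value c^T x* = 15.
Solving the dual: y* = (1.5, 0, 1.5).
  dual value b^T y* = 15.
Strong duality: c^T x* = b^T y*. Confirmed.

15


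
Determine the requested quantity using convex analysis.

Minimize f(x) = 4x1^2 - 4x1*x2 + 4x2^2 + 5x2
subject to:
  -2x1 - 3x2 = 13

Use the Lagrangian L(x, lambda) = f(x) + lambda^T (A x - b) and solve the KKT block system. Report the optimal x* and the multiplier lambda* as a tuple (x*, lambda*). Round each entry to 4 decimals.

Form the Lagrangian:
  L(x, lambda) = (1/2) x^T Q x + c^T x + lambda^T (A x - b)
Stationarity (grad_x L = 0): Q x + c + A^T lambda = 0.
Primal feasibility: A x = b.

This gives the KKT block system:
  [ Q   A^T ] [ x     ]   [-c ]
  [ A    0  ] [ lambda ] = [ b ]

Solving the linear system:
  x*      = (-2.1974, -2.8684)
  lambda* = (-3.0526)
  f(x*)   = 12.6711

x* = (-2.1974, -2.8684), lambda* = (-3.0526)


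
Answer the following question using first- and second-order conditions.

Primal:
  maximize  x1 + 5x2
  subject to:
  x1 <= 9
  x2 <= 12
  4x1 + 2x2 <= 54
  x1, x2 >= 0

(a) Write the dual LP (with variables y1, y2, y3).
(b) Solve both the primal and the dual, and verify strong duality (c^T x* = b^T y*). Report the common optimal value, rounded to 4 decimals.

The standard primal-dual pair for 'max c^T x s.t. A x <= b, x >= 0' is:
  Dual:  min b^T y  s.t.  A^T y >= c,  y >= 0.

So the dual LP is:
  minimize  9y1 + 12y2 + 54y3
  subject to:
    y1 + 4y3 >= 1
    y2 + 2y3 >= 5
    y1, y2, y3 >= 0

Solving the primal: x* = (7.5, 12).
  primal value c^T x* = 67.5.
Solving the dual: y* = (0, 4.5, 0.25).
  dual value b^T y* = 67.5.
Strong duality: c^T x* = b^T y*. Confirmed.

67.5


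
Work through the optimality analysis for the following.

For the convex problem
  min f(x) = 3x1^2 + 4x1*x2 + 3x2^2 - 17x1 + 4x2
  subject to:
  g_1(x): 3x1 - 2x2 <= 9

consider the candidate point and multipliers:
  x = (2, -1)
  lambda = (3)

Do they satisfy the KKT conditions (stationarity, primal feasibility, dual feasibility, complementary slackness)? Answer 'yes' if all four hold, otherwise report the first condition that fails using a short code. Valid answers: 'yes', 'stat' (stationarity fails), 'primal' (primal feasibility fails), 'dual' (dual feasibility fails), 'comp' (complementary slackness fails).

Gradient of f: grad f(x) = Q x + c = (-9, 6)
Constraint values g_i(x) = a_i^T x - b_i:
  g_1((2, -1)) = -1
Stationarity residual: grad f(x) + sum_i lambda_i a_i = (0, 0)
  -> stationarity OK
Primal feasibility (all g_i <= 0): OK
Dual feasibility (all lambda_i >= 0): OK
Complementary slackness (lambda_i * g_i(x) = 0 for all i): FAILS

Verdict: the first failing condition is complementary_slackness -> comp.

comp


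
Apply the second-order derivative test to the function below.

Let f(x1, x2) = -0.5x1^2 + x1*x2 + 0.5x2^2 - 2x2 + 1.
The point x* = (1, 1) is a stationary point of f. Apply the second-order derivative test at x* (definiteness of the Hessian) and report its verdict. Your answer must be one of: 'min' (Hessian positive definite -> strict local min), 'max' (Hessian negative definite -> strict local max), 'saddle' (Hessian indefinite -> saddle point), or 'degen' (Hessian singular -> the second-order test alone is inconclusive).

Compute the Hessian H = grad^2 f:
  H = [[-1, 1], [1, 1]]
Verify stationarity: grad f(x*) = H x* + g = (0, 0).
Eigenvalues of H: -1.4142, 1.4142.
Eigenvalues have mixed signs, so H is indefinite -> x* is a saddle point.

saddle


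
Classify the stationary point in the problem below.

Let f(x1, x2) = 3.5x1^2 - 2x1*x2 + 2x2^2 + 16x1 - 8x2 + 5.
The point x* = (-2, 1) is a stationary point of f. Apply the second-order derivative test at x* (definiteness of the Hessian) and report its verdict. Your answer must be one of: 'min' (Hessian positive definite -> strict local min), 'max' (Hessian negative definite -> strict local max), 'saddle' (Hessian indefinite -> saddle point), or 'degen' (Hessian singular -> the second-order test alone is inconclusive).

Compute the Hessian H = grad^2 f:
  H = [[7, -2], [-2, 4]]
Verify stationarity: grad f(x*) = H x* + g = (0, 0).
Eigenvalues of H: 3, 8.
Both eigenvalues > 0, so H is positive definite -> x* is a strict local min.

min


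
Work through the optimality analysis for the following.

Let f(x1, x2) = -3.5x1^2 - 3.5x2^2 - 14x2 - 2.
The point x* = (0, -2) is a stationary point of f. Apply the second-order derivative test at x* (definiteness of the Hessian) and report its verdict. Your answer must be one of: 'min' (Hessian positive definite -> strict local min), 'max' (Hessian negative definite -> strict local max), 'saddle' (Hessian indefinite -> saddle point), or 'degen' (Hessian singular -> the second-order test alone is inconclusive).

Compute the Hessian H = grad^2 f:
  H = [[-7, 0], [0, -7]]
Verify stationarity: grad f(x*) = H x* + g = (0, 0).
Eigenvalues of H: -7, -7.
Both eigenvalues < 0, so H is negative definite -> x* is a strict local max.

max


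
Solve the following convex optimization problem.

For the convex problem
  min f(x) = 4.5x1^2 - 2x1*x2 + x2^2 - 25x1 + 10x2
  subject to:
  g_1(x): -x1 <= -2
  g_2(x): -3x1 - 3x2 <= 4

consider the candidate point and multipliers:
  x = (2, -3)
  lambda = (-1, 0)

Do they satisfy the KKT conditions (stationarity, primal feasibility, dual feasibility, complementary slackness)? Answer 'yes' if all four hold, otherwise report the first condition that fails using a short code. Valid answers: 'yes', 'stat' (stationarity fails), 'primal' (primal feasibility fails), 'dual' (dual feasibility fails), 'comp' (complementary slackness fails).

Gradient of f: grad f(x) = Q x + c = (-1, 0)
Constraint values g_i(x) = a_i^T x - b_i:
  g_1((2, -3)) = 0
  g_2((2, -3)) = -1
Stationarity residual: grad f(x) + sum_i lambda_i a_i = (0, 0)
  -> stationarity OK
Primal feasibility (all g_i <= 0): OK
Dual feasibility (all lambda_i >= 0): FAILS
Complementary slackness (lambda_i * g_i(x) = 0 for all i): OK

Verdict: the first failing condition is dual_feasibility -> dual.

dual


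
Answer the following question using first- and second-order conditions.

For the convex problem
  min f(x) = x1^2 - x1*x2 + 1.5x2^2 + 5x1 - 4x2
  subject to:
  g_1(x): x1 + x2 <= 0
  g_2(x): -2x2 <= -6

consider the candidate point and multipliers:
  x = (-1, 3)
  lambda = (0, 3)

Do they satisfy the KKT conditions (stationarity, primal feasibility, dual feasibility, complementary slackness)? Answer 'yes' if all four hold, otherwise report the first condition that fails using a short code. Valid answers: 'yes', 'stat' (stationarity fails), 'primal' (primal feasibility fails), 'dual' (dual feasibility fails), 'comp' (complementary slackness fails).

Gradient of f: grad f(x) = Q x + c = (0, 6)
Constraint values g_i(x) = a_i^T x - b_i:
  g_1((-1, 3)) = 2
  g_2((-1, 3)) = 0
Stationarity residual: grad f(x) + sum_i lambda_i a_i = (0, 0)
  -> stationarity OK
Primal feasibility (all g_i <= 0): FAILS
Dual feasibility (all lambda_i >= 0): OK
Complementary slackness (lambda_i * g_i(x) = 0 for all i): OK

Verdict: the first failing condition is primal_feasibility -> primal.

primal


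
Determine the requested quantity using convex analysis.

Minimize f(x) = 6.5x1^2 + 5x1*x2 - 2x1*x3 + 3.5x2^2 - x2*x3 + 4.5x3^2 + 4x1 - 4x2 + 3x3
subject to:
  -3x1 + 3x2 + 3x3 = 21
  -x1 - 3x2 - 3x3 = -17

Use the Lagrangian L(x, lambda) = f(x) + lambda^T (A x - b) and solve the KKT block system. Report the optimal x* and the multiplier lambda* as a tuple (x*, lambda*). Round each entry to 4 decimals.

Form the Lagrangian:
  L(x, lambda) = (1/2) x^T Q x + c^T x + lambda^T (A x - b)
Stationarity (grad_x L = 0): Q x + c + A^T lambda = 0.
Primal feasibility: A x = b.

This gives the KKT block system:
  [ Q   A^T ] [ x     ]   [-c ]
  [ A    0  ] [ lambda ] = [ b ]

Solving the linear system:
  x*      = (-1, 4.1111, 1.8889)
  lambda* = (0.4537, 6.4167)
  f(x*)   = 42.3889

x* = (-1, 4.1111, 1.8889), lambda* = (0.4537, 6.4167)


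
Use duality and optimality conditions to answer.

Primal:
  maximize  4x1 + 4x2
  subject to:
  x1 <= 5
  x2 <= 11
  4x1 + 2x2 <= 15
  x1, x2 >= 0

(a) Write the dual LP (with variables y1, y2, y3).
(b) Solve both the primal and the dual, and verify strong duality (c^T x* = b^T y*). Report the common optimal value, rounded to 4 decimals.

The standard primal-dual pair for 'max c^T x s.t. A x <= b, x >= 0' is:
  Dual:  min b^T y  s.t.  A^T y >= c,  y >= 0.

So the dual LP is:
  minimize  5y1 + 11y2 + 15y3
  subject to:
    y1 + 4y3 >= 4
    y2 + 2y3 >= 4
    y1, y2, y3 >= 0

Solving the primal: x* = (0, 7.5).
  primal value c^T x* = 30.
Solving the dual: y* = (0, 0, 2).
  dual value b^T y* = 30.
Strong duality: c^T x* = b^T y*. Confirmed.

30


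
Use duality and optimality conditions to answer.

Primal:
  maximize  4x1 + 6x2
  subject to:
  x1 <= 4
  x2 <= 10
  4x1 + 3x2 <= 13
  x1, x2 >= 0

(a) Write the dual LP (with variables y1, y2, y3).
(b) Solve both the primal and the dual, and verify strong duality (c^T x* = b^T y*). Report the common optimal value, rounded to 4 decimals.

The standard primal-dual pair for 'max c^T x s.t. A x <= b, x >= 0' is:
  Dual:  min b^T y  s.t.  A^T y >= c,  y >= 0.

So the dual LP is:
  minimize  4y1 + 10y2 + 13y3
  subject to:
    y1 + 4y3 >= 4
    y2 + 3y3 >= 6
    y1, y2, y3 >= 0

Solving the primal: x* = (0, 4.3333).
  primal value c^T x* = 26.
Solving the dual: y* = (0, 0, 2).
  dual value b^T y* = 26.
Strong duality: c^T x* = b^T y*. Confirmed.

26


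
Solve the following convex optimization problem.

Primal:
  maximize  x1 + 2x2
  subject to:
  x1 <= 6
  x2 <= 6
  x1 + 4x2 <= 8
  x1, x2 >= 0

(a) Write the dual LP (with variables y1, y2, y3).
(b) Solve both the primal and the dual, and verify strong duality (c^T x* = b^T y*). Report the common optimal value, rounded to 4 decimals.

The standard primal-dual pair for 'max c^T x s.t. A x <= b, x >= 0' is:
  Dual:  min b^T y  s.t.  A^T y >= c,  y >= 0.

So the dual LP is:
  minimize  6y1 + 6y2 + 8y3
  subject to:
    y1 + y3 >= 1
    y2 + 4y3 >= 2
    y1, y2, y3 >= 0

Solving the primal: x* = (6, 0.5).
  primal value c^T x* = 7.
Solving the dual: y* = (0.5, 0, 0.5).
  dual value b^T y* = 7.
Strong duality: c^T x* = b^T y*. Confirmed.

7


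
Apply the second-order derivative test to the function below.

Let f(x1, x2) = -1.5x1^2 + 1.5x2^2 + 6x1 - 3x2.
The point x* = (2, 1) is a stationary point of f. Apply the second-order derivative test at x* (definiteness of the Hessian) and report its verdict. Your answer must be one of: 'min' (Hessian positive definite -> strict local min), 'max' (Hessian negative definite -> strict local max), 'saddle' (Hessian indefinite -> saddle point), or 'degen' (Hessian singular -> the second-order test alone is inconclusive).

Compute the Hessian H = grad^2 f:
  H = [[-3, 0], [0, 3]]
Verify stationarity: grad f(x*) = H x* + g = (0, 0).
Eigenvalues of H: -3, 3.
Eigenvalues have mixed signs, so H is indefinite -> x* is a saddle point.

saddle


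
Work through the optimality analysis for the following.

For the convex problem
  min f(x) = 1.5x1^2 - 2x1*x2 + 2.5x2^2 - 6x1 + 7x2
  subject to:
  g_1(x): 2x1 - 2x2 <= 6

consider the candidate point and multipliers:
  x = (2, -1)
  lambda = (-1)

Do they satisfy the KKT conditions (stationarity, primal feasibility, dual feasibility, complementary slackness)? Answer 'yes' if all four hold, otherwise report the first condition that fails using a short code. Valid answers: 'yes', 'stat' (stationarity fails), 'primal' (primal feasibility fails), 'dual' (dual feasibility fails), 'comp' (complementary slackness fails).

Gradient of f: grad f(x) = Q x + c = (2, -2)
Constraint values g_i(x) = a_i^T x - b_i:
  g_1((2, -1)) = 0
Stationarity residual: grad f(x) + sum_i lambda_i a_i = (0, 0)
  -> stationarity OK
Primal feasibility (all g_i <= 0): OK
Dual feasibility (all lambda_i >= 0): FAILS
Complementary slackness (lambda_i * g_i(x) = 0 for all i): OK

Verdict: the first failing condition is dual_feasibility -> dual.

dual


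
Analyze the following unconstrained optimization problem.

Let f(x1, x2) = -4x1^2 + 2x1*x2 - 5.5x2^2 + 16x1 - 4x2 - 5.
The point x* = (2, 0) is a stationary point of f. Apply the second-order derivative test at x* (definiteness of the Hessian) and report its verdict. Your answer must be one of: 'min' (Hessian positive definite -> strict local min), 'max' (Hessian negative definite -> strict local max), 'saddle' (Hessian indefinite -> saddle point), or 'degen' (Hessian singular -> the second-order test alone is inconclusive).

Compute the Hessian H = grad^2 f:
  H = [[-8, 2], [2, -11]]
Verify stationarity: grad f(x*) = H x* + g = (0, 0).
Eigenvalues of H: -12, -7.
Both eigenvalues < 0, so H is negative definite -> x* is a strict local max.

max


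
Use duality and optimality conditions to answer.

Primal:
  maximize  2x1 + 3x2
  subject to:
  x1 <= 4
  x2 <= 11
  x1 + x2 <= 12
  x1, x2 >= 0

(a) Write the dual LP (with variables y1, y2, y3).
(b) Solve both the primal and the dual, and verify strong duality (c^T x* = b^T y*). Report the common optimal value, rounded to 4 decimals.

The standard primal-dual pair for 'max c^T x s.t. A x <= b, x >= 0' is:
  Dual:  min b^T y  s.t.  A^T y >= c,  y >= 0.

So the dual LP is:
  minimize  4y1 + 11y2 + 12y3
  subject to:
    y1 + y3 >= 2
    y2 + y3 >= 3
    y1, y2, y3 >= 0

Solving the primal: x* = (1, 11).
  primal value c^T x* = 35.
Solving the dual: y* = (0, 1, 2).
  dual value b^T y* = 35.
Strong duality: c^T x* = b^T y*. Confirmed.

35


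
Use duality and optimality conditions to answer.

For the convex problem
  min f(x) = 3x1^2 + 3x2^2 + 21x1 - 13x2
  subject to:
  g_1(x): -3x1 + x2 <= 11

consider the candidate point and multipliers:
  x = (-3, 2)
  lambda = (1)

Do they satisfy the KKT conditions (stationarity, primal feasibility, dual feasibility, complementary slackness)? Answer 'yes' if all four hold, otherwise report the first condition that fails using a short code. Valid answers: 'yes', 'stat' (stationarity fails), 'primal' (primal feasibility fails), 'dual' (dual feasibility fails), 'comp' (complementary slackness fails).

Gradient of f: grad f(x) = Q x + c = (3, -1)
Constraint values g_i(x) = a_i^T x - b_i:
  g_1((-3, 2)) = 0
Stationarity residual: grad f(x) + sum_i lambda_i a_i = (0, 0)
  -> stationarity OK
Primal feasibility (all g_i <= 0): OK
Dual feasibility (all lambda_i >= 0): OK
Complementary slackness (lambda_i * g_i(x) = 0 for all i): OK

Verdict: yes, KKT holds.

yes


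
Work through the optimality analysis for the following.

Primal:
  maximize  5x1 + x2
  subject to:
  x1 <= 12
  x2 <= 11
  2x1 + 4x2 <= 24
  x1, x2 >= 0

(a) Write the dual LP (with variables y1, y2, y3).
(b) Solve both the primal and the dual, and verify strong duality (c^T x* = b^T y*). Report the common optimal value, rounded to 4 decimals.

The standard primal-dual pair for 'max c^T x s.t. A x <= b, x >= 0' is:
  Dual:  min b^T y  s.t.  A^T y >= c,  y >= 0.

So the dual LP is:
  minimize  12y1 + 11y2 + 24y3
  subject to:
    y1 + 2y3 >= 5
    y2 + 4y3 >= 1
    y1, y2, y3 >= 0

Solving the primal: x* = (12, 0).
  primal value c^T x* = 60.
Solving the dual: y* = (4.5, 0, 0.25).
  dual value b^T y* = 60.
Strong duality: c^T x* = b^T y*. Confirmed.

60


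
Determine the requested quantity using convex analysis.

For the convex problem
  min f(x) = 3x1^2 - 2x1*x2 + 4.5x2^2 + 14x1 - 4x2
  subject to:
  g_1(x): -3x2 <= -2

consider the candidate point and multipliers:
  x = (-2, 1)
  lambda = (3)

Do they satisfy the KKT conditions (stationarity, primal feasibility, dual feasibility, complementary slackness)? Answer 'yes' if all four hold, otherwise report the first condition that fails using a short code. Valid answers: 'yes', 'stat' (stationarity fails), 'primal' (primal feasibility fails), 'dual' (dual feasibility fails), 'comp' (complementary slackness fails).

Gradient of f: grad f(x) = Q x + c = (0, 9)
Constraint values g_i(x) = a_i^T x - b_i:
  g_1((-2, 1)) = -1
Stationarity residual: grad f(x) + sum_i lambda_i a_i = (0, 0)
  -> stationarity OK
Primal feasibility (all g_i <= 0): OK
Dual feasibility (all lambda_i >= 0): OK
Complementary slackness (lambda_i * g_i(x) = 0 for all i): FAILS

Verdict: the first failing condition is complementary_slackness -> comp.

comp


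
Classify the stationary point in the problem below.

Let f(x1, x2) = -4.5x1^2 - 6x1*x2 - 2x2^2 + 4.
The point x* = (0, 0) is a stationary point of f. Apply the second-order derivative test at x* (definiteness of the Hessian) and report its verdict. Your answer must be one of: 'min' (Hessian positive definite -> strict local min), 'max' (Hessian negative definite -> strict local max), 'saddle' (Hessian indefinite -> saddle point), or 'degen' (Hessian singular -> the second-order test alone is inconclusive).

Compute the Hessian H = grad^2 f:
  H = [[-9, -6], [-6, -4]]
Verify stationarity: grad f(x*) = H x* + g = (0, 0).
Eigenvalues of H: -13, 0.
H has a zero eigenvalue (singular; negative semidefinite but not definite), so H is neither positive definite, negative definite, nor indefinite. The second-order test alone is inconclusive -> degen.
(Indeed, f is constant along the null direction of H through x*, so x* is not a strict local extremum.)

degen


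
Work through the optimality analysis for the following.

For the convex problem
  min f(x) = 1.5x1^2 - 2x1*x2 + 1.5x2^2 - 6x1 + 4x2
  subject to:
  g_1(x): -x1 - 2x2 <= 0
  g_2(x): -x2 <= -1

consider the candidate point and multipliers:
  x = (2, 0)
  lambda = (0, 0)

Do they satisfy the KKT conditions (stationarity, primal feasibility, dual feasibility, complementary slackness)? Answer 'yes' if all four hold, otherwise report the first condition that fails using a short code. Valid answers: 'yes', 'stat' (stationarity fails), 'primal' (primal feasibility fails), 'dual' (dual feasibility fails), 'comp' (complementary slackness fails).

Gradient of f: grad f(x) = Q x + c = (0, 0)
Constraint values g_i(x) = a_i^T x - b_i:
  g_1((2, 0)) = -2
  g_2((2, 0)) = 1
Stationarity residual: grad f(x) + sum_i lambda_i a_i = (0, 0)
  -> stationarity OK
Primal feasibility (all g_i <= 0): FAILS
Dual feasibility (all lambda_i >= 0): OK
Complementary slackness (lambda_i * g_i(x) = 0 for all i): OK

Verdict: the first failing condition is primal_feasibility -> primal.

primal
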